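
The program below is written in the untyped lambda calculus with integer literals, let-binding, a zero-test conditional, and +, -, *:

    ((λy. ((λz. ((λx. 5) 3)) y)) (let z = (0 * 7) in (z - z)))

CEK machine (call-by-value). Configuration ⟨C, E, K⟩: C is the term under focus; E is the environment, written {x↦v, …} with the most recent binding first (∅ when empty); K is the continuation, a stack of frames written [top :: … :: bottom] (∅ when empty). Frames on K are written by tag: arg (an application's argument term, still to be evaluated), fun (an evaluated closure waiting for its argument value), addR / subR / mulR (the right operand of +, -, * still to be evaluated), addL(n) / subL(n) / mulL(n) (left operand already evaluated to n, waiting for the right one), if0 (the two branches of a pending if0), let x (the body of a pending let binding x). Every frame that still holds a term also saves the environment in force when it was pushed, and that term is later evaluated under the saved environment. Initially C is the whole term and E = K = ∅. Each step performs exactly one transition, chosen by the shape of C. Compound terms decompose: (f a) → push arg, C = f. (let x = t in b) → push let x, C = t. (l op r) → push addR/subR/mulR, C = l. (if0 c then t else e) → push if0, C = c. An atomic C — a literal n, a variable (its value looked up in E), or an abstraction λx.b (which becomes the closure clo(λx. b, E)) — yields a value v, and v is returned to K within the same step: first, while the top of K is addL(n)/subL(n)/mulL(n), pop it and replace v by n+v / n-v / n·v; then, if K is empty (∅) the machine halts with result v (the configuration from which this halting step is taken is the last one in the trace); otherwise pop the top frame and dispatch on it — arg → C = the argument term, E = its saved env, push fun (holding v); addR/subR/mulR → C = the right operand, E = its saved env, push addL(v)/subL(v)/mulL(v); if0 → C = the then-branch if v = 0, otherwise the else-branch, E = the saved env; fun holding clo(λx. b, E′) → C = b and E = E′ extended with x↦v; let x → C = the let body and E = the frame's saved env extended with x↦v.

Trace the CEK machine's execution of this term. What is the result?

step 0: [C=((λy. ((λz. ((λx. 5) 3)) y)) (let z = (0 * 7) in (z - z))) | E=∅ | K=∅]
step 1: [C=(λy. ((λz. ((λx. 5) 3)) y)) | E=∅ | K=[arg]]
step 2: [C=(let z = (0 * 7) in (z - z)) | E=∅ | K=[fun]]
step 3: [C=(0 * 7) | E=∅ | K=[let z :: fun]]
step 4: [C=0 | E=∅ | K=[mulR :: let z :: fun]]
step 5: [C=7 | E=∅ | K=[mulL(0) :: let z :: fun]]
step 6: [C=(z - z) | E={z↦0} | K=[fun]]
step 7: [C=z | E={z↦0} | K=[subR :: fun]]
step 8: [C=z | E={z↦0} | K=[subL(0) :: fun]]
step 9: [C=((λz. ((λx. 5) 3)) y) | E={y↦0} | K=∅]
step 10: [C=(λz. ((λx. 5) 3)) | E={y↦0} | K=[arg]]
step 11: [C=y | E={y↦0} | K=[fun]]
step 12: [C=((λx. 5) 3) | E={z↦0, y↦0} | K=∅]
step 13: [C=(λx. 5) | E={z↦0, y↦0} | K=[arg]]
step 14: [C=3 | E={z↦0, y↦0} | K=[fun]]
step 15: [C=5 | E={x↦3, z↦0, y↦0} | K=∅]
→ final value 5

Answer: 5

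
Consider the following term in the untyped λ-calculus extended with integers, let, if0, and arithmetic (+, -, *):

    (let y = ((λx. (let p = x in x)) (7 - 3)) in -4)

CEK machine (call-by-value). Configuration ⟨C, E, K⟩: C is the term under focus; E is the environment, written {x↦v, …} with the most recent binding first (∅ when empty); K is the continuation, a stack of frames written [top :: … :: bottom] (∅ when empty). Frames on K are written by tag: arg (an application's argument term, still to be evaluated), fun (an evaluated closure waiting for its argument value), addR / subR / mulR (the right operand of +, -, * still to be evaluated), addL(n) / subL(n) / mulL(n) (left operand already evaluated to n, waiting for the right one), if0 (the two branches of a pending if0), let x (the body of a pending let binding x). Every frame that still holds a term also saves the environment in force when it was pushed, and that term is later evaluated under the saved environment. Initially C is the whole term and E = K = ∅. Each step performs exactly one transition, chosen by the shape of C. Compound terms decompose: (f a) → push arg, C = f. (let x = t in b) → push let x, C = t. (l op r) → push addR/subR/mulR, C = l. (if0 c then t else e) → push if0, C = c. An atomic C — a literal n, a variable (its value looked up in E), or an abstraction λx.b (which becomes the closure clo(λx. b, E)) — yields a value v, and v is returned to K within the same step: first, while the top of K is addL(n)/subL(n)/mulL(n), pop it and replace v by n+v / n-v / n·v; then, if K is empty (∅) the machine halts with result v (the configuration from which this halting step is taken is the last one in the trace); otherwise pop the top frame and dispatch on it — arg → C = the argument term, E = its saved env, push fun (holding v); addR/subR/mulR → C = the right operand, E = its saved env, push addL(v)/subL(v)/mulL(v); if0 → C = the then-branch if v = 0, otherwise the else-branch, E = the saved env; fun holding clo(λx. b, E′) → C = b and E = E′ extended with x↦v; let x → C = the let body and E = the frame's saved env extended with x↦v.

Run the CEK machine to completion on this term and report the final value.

0. <C=(let y = ((λx. (let p = x in x)) (7 - 3)) in -4), E=∅, K=∅>
1. <C=((λx. (let p = x in x)) (7 - 3)), E=∅, K=[let y]>
2. <C=(λx. (let p = x in x)), E=∅, K=[arg :: let y]>
3. <C=(7 - 3), E=∅, K=[fun :: let y]>
4. <C=7, E=∅, K=[subR :: fun :: let y]>
5. <C=3, E=∅, K=[subL(7) :: fun :: let y]>
6. <C=(let p = x in x), E={x↦4}, K=[let y]>
7. <C=x, E={x↦4}, K=[let p :: let y]>
8. <C=x, E={p↦4, x↦4}, K=[let y]>
9. <C=-4, E={y↦4}, K=∅>
→ final value -4

Answer: -4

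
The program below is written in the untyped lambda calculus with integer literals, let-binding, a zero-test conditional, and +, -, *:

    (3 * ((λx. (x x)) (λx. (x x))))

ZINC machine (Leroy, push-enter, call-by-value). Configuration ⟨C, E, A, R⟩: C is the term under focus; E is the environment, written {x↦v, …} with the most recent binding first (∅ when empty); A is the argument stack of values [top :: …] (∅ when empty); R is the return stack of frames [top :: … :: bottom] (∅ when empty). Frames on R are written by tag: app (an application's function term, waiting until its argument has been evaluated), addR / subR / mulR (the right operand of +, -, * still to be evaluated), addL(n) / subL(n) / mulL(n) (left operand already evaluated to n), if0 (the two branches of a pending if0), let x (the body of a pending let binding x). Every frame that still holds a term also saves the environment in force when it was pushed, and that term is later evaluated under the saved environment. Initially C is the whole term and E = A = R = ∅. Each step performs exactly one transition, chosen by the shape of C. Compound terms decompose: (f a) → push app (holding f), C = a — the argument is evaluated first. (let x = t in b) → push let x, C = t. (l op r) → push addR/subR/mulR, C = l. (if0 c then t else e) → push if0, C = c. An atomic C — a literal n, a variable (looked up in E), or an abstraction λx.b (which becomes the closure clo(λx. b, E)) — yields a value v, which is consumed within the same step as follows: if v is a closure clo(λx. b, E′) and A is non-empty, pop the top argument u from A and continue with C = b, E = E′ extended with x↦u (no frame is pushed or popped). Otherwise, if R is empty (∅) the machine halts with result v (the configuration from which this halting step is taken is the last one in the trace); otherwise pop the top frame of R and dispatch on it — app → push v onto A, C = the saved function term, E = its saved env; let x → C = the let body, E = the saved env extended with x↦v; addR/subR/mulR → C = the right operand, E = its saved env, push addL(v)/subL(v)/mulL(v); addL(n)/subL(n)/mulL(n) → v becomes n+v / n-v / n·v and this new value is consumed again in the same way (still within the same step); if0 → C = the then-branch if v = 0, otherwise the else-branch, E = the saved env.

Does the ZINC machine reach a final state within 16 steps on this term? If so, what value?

Answer: DIVERGES (no final state within 16 steps)

Derivation:
step 0: ⟨C=(3 * ((λx. (x x)) (λx. (x x)))); E=∅; A=∅; R=∅⟩
step 1: ⟨C=3; E=∅; A=∅; R=[mulR]⟩
step 2: ⟨C=((λx. (x x)) (λx. (x x))); E=∅; A=∅; R=[mulL(3)]⟩
step 3: ⟨C=(λx. (x x)); E=∅; A=∅; R=[app :: mulL(3)]⟩
step 4: ⟨C=(λx. (x x)); E=∅; A=[clo(λx. (x x), ∅)]; R=[mulL(3)]⟩
step 5: ⟨C=(x x); E={x↦clo(λx. (x x), ∅)}; A=∅; R=[mulL(3)]⟩
step 6: ⟨C=x; E={x↦clo(λx. (x x), ∅)}; A=∅; R=[app :: mulL(3)]⟩
step 7: ⟨C=x; E={x↦clo(λx. (x x), ∅)}; A=[clo(λx. (x x), ∅)]; R=[mulL(3)]⟩
… configuration repeats with period 3 (steps 5–7 recur indefinitely) …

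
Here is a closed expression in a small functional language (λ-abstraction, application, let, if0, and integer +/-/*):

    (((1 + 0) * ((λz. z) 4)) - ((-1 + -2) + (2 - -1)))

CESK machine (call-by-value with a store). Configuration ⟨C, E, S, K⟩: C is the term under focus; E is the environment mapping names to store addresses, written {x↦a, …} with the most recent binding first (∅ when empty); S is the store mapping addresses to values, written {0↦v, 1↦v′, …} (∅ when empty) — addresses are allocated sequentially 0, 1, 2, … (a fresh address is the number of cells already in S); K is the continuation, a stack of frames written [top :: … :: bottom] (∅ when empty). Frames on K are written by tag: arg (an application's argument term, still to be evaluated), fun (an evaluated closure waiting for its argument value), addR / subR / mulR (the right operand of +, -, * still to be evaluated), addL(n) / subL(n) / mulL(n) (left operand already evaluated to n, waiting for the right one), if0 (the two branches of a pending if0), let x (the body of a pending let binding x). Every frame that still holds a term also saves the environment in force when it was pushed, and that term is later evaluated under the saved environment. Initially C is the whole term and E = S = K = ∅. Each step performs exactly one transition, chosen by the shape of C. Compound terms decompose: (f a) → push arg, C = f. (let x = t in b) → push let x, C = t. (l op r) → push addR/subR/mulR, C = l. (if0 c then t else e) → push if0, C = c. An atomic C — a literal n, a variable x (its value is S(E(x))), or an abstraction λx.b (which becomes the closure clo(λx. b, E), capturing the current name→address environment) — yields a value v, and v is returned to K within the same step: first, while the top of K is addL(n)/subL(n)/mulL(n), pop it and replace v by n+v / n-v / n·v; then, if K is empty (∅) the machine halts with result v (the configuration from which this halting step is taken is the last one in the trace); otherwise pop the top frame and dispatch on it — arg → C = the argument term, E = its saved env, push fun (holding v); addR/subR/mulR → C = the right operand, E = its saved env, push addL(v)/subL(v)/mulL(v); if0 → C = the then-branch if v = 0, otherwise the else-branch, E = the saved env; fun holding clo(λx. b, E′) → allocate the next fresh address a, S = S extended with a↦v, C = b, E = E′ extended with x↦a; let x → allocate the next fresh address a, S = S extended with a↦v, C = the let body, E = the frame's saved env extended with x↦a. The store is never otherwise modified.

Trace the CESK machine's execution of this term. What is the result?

t=0: ⟨C=(((1 + 0) * ((λz. z) 4)) - ((-1 + -2) + (2 - -1))); E=∅; S=∅; K=∅⟩
t=1: ⟨C=((1 + 0) * ((λz. z) 4)); E=∅; S=∅; K=[subR]⟩
t=2: ⟨C=(1 + 0); E=∅; S=∅; K=[mulR :: subR]⟩
t=3: ⟨C=1; E=∅; S=∅; K=[addR :: mulR :: subR]⟩
t=4: ⟨C=0; E=∅; S=∅; K=[addL(1) :: mulR :: subR]⟩
t=5: ⟨C=((λz. z) 4); E=∅; S=∅; K=[mulL(1) :: subR]⟩
t=6: ⟨C=(λz. z); E=∅; S=∅; K=[arg :: mulL(1) :: subR]⟩
t=7: ⟨C=4; E=∅; S=∅; K=[fun :: mulL(1) :: subR]⟩
t=8: ⟨C=z; E={z↦0}; S={0↦4}; K=[mulL(1) :: subR]⟩
t=9: ⟨C=((-1 + -2) + (2 - -1)); E=∅; S={0↦4}; K=[subL(4)]⟩
t=10: ⟨C=(-1 + -2); E=∅; S={0↦4}; K=[addR :: subL(4)]⟩
t=11: ⟨C=-1; E=∅; S={0↦4}; K=[addR :: addR :: subL(4)]⟩
t=12: ⟨C=-2; E=∅; S={0↦4}; K=[addL(-1) :: addR :: subL(4)]⟩
t=13: ⟨C=(2 - -1); E=∅; S={0↦4}; K=[addL(-3) :: subL(4)]⟩
t=14: ⟨C=2; E=∅; S={0↦4}; K=[subR :: addL(-3) :: subL(4)]⟩
t=15: ⟨C=-1; E=∅; S={0↦4}; K=[subL(2) :: addL(-3) :: subL(4)]⟩
→ final value 4

Answer: 4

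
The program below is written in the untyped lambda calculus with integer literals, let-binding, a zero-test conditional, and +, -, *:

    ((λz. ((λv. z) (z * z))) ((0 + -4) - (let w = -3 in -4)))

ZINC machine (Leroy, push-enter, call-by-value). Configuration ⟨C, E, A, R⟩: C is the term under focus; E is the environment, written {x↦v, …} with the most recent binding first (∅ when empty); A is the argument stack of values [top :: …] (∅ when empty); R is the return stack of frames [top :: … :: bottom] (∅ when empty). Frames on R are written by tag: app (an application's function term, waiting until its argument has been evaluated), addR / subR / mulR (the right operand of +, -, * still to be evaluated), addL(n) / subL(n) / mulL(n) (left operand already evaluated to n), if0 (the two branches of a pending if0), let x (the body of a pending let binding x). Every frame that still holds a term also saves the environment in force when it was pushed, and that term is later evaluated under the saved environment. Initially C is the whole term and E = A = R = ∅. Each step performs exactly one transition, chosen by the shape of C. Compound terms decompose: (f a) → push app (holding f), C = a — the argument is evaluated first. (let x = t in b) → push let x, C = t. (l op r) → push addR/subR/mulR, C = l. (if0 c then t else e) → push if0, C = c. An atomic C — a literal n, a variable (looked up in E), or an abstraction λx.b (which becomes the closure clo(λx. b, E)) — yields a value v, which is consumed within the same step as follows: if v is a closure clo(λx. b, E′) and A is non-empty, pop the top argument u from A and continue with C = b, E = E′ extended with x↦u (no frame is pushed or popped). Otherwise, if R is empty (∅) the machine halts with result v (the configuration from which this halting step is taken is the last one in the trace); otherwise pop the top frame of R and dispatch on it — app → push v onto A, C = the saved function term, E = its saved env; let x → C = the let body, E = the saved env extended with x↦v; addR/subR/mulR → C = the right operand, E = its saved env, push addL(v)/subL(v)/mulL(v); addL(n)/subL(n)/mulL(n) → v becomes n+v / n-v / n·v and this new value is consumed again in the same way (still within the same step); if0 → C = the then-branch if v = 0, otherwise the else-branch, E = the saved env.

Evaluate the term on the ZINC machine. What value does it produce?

Answer: 0

Derivation:
t=0: [C=((λz. ((λv. z) (z * z))) ((0 + -4) - (let w = -3 in -4))) | E=∅ | A=∅ | R=∅]
t=1: [C=((0 + -4) - (let w = -3 in -4)) | E=∅ | A=∅ | R=[app]]
t=2: [C=(0 + -4) | E=∅ | A=∅ | R=[subR :: app]]
t=3: [C=0 | E=∅ | A=∅ | R=[addR :: subR :: app]]
t=4: [C=-4 | E=∅ | A=∅ | R=[addL(0) :: subR :: app]]
t=5: [C=(let w = -3 in -4) | E=∅ | A=∅ | R=[subL(-4) :: app]]
t=6: [C=-3 | E=∅ | A=∅ | R=[let w :: subL(-4) :: app]]
t=7: [C=-4 | E={w↦-3} | A=∅ | R=[subL(-4) :: app]]
t=8: [C=(λz. ((λv. z) (z * z))) | E=∅ | A=[0] | R=∅]
t=9: [C=((λv. z) (z * z)) | E={z↦0} | A=∅ | R=∅]
t=10: [C=(z * z) | E={z↦0} | A=∅ | R=[app]]
t=11: [C=z | E={z↦0} | A=∅ | R=[mulR :: app]]
t=12: [C=z | E={z↦0} | A=∅ | R=[mulL(0) :: app]]
t=13: [C=(λv. z) | E={z↦0} | A=[0] | R=∅]
t=14: [C=z | E={v↦0, z↦0} | A=∅ | R=∅]
→ final value 0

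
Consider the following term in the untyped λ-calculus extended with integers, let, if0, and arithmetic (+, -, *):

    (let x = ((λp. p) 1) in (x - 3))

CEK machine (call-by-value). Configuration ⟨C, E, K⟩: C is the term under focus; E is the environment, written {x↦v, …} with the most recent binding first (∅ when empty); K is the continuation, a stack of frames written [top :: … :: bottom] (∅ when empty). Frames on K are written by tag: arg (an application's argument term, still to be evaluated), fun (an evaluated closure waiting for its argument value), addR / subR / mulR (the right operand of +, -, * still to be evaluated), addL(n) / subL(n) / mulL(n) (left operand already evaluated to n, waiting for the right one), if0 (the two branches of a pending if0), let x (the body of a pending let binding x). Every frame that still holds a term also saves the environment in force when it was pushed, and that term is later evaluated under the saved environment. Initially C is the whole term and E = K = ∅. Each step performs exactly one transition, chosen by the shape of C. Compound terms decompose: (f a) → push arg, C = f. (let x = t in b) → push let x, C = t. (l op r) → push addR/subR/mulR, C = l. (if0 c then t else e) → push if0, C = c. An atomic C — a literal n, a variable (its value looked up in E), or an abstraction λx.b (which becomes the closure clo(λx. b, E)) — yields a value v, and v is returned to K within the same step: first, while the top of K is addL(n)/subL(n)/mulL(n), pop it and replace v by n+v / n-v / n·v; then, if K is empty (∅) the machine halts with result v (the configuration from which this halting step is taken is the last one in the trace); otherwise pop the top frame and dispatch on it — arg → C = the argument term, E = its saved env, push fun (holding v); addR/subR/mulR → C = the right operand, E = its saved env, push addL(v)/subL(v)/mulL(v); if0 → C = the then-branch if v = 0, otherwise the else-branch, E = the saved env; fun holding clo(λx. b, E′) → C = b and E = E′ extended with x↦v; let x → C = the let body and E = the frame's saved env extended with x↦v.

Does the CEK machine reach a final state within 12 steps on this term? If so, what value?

Answer: -2

Execution trace:
t=0: [C=(let x = ((λp. p) 1) in (x - 3)) | E=∅ | K=∅]
t=1: [C=((λp. p) 1) | E=∅ | K=[let x]]
t=2: [C=(λp. p) | E=∅ | K=[arg :: let x]]
t=3: [C=1 | E=∅ | K=[fun :: let x]]
t=4: [C=p | E={p↦1} | K=[let x]]
t=5: [C=(x - 3) | E={x↦1} | K=∅]
t=6: [C=x | E={x↦1} | K=[subR]]
t=7: [C=3 | E={x↦1} | K=[subL(1)]]
→ final value -2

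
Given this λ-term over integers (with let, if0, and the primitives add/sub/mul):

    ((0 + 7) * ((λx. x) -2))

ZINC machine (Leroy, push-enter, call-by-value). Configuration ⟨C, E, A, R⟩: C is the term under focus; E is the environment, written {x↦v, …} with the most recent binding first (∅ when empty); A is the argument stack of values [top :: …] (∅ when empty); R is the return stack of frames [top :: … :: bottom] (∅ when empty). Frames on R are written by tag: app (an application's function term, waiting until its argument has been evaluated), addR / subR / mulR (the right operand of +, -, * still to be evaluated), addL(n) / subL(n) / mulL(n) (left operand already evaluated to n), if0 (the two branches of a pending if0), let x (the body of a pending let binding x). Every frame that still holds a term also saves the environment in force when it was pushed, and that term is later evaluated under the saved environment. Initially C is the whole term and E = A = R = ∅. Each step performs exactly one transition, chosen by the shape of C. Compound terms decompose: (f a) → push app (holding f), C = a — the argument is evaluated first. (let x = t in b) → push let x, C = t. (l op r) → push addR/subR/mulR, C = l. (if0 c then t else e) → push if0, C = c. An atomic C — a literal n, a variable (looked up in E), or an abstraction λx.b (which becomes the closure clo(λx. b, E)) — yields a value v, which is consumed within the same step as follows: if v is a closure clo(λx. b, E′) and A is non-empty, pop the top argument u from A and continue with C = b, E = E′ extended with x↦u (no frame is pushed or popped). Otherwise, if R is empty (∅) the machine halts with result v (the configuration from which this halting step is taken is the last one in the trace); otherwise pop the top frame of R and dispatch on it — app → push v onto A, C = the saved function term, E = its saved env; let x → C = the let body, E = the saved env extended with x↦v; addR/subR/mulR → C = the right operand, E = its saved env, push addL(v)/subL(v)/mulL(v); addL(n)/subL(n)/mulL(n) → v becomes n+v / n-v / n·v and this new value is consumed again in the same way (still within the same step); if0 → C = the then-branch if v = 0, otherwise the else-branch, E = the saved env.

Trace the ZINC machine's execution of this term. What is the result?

Answer: -14

Execution trace:
[0] [C=((0 + 7) * ((λx. x) -2)) | E=∅ | A=∅ | R=∅]
[1] [C=(0 + 7) | E=∅ | A=∅ | R=[mulR]]
[2] [C=0 | E=∅ | A=∅ | R=[addR :: mulR]]
[3] [C=7 | E=∅ | A=∅ | R=[addL(0) :: mulR]]
[4] [C=((λx. x) -2) | E=∅ | A=∅ | R=[mulL(7)]]
[5] [C=-2 | E=∅ | A=∅ | R=[app :: mulL(7)]]
[6] [C=(λx. x) | E=∅ | A=[-2] | R=[mulL(7)]]
[7] [C=x | E={x↦-2} | A=∅ | R=[mulL(7)]]
→ final value -14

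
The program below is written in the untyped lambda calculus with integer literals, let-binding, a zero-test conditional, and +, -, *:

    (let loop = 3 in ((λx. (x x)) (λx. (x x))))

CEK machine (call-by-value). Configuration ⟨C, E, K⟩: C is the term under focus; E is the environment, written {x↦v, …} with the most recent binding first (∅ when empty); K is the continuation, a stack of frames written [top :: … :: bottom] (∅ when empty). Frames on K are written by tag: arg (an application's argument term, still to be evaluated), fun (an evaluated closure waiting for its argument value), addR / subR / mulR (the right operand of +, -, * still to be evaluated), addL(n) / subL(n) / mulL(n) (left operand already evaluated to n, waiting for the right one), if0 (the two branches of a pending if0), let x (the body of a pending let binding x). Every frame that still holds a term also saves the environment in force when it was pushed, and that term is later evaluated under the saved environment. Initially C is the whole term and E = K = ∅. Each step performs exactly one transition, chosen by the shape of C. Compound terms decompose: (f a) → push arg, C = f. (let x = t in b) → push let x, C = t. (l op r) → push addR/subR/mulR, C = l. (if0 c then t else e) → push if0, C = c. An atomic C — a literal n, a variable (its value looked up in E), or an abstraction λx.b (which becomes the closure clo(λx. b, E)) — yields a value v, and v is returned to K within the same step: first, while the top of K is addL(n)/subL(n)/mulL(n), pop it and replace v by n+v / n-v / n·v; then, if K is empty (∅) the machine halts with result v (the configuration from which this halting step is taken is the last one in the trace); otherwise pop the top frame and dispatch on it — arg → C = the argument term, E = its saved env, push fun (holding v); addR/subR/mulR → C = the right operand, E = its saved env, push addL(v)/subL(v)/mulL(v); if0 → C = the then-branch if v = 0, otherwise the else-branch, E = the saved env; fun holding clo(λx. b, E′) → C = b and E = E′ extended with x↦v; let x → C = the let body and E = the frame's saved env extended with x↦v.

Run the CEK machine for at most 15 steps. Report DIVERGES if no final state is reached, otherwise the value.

[0] ⟨C=(let loop = 3 in ((λx. (x x)) (λx. (x x)))); E=∅; K=∅⟩
[1] ⟨C=3; E=∅; K=[let loop]⟩
[2] ⟨C=((λx. (x x)) (λx. (x x))); E={loop↦3}; K=∅⟩
[3] ⟨C=(λx. (x x)); E={loop↦3}; K=[arg]⟩
[4] ⟨C=(λx. (x x)); E={loop↦3}; K=[fun]⟩
[5] ⟨C=(x x); E={x↦clo(λx. (x x), {loop↦3}), loop↦3}; K=∅⟩
[6] ⟨C=x; E={x↦clo(λx. (x x), {loop↦3}), loop↦3}; K=[arg]⟩
[7] ⟨C=x; E={x↦clo(λx. (x x), {loop↦3}), loop↦3}; K=[fun]⟩
… configuration repeats with period 3 (steps 5–7 recur indefinitely) …

Answer: DIVERGES (no final state within 15 steps)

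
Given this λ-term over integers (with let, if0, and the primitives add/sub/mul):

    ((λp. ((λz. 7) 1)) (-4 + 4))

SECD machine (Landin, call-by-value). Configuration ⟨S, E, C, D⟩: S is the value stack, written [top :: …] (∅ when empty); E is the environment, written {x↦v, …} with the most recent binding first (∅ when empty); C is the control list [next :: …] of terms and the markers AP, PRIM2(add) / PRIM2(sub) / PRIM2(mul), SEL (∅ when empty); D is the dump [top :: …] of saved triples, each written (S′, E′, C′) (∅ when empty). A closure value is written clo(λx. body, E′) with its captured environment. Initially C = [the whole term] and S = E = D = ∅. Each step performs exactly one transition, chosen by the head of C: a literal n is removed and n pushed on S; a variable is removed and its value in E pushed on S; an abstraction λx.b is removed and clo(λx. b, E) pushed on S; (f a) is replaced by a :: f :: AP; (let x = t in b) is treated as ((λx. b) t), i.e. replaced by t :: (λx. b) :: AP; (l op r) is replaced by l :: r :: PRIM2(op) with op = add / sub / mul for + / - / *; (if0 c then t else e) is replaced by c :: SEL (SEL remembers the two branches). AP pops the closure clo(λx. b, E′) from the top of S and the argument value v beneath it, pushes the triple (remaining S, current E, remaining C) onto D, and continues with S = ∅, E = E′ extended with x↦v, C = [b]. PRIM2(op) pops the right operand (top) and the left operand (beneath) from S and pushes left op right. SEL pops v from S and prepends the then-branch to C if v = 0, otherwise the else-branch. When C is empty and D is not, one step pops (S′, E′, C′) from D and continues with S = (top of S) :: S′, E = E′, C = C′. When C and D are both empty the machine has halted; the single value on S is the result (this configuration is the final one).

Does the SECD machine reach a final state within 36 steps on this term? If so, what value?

step 0: <S=∅, E=∅, C=[((λp. ((λz. 7) 1)) (-4 + 4))], D=∅>
step 1: <S=∅, E=∅, C=[(-4 + 4) :: (λp. ((λz. 7) 1)) :: AP], D=∅>
step 2: <S=∅, E=∅, C=[-4 :: 4 :: PRIM2(add) :: (λp. ((λz. 7) 1)) :: AP], D=∅>
step 3: <S=[-4], E=∅, C=[4 :: PRIM2(add) :: (λp. ((λz. 7) 1)) :: AP], D=∅>
step 4: <S=[4 :: -4], E=∅, C=[PRIM2(add) :: (λp. ((λz. 7) 1)) :: AP], D=∅>
step 5: <S=[0], E=∅, C=[(λp. ((λz. 7) 1)) :: AP], D=∅>
step 6: <S=[clo(λp. ((λz. 7) 1), ∅) :: 0], E=∅, C=[AP], D=∅>
step 7: <S=∅, E={p↦0}, C=[((λz. 7) 1)], D=[(∅, ∅, ∅)]>
step 8: <S=∅, E={p↦0}, C=[1 :: (λz. 7) :: AP], D=[(∅, ∅, ∅)]>
step 9: <S=[1], E={p↦0}, C=[(λz. 7) :: AP], D=[(∅, ∅, ∅)]>
step 10: <S=[clo(λz. 7, {p↦0}) :: 1], E={p↦0}, C=[AP], D=[(∅, ∅, ∅)]>
step 11: <S=∅, E={z↦1, p↦0}, C=[7], D=[(∅, {p↦0}, ∅) :: (∅, ∅, ∅)]>
step 12: <S=[7], E={z↦1, p↦0}, C=∅, D=[(∅, {p↦0}, ∅) :: (∅, ∅, ∅)]>
step 13: <S=[7], E={p↦0}, C=∅, D=[(∅, ∅, ∅)]>
step 14: <S=[7], E=∅, C=∅, D=∅>
→ final value 7

Answer: 7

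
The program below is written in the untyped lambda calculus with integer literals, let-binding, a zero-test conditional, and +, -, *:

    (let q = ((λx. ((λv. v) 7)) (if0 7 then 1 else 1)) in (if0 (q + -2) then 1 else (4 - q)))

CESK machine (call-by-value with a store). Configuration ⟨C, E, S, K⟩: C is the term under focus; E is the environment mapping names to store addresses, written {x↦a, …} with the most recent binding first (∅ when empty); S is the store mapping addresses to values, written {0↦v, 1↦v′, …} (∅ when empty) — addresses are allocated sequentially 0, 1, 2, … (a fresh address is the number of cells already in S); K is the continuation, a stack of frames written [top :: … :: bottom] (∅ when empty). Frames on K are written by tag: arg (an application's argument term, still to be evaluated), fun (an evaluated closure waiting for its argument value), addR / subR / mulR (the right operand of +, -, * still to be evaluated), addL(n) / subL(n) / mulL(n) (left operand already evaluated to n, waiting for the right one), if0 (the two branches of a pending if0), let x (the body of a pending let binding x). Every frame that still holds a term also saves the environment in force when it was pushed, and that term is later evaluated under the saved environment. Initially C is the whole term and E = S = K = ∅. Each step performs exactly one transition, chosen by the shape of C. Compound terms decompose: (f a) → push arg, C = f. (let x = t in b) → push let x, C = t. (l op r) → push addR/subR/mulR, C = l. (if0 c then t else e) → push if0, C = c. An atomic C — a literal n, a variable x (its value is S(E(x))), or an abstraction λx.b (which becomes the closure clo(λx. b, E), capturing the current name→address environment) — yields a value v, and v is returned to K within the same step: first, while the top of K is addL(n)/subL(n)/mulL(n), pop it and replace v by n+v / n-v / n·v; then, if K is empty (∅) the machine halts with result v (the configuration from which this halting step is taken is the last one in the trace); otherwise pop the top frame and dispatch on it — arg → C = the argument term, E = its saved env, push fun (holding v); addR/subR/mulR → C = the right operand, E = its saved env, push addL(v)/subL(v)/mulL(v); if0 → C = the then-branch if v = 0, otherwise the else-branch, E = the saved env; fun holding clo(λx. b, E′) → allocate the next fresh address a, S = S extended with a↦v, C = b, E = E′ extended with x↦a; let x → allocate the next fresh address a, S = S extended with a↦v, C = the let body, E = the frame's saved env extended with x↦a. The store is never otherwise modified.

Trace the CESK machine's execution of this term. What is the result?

step 0: <C=(let q = ((λx. ((λv. v) 7)) (if0 7 then 1 else 1)) in (if0 (q + -2) then 1 else (4 - q))), E=∅, S=∅, K=∅>
step 1: <C=((λx. ((λv. v) 7)) (if0 7 then 1 else 1)), E=∅, S=∅, K=[let q]>
step 2: <C=(λx. ((λv. v) 7)), E=∅, S=∅, K=[arg :: let q]>
step 3: <C=(if0 7 then 1 else 1), E=∅, S=∅, K=[fun :: let q]>
step 4: <C=7, E=∅, S=∅, K=[if0 :: fun :: let q]>
step 5: <C=1, E=∅, S=∅, K=[fun :: let q]>
step 6: <C=((λv. v) 7), E={x↦0}, S={0↦1}, K=[let q]>
step 7: <C=(λv. v), E={x↦0}, S={0↦1}, K=[arg :: let q]>
step 8: <C=7, E={x↦0}, S={0↦1}, K=[fun :: let q]>
step 9: <C=v, E={v↦1, x↦0}, S={0↦1, 1↦7}, K=[let q]>
step 10: <C=(if0 (q + -2) then 1 else (4 - q)), E={q↦2}, S={0↦1, 1↦7, 2↦7}, K=∅>
step 11: <C=(q + -2), E={q↦2}, S={0↦1, 1↦7, 2↦7}, K=[if0]>
step 12: <C=q, E={q↦2}, S={0↦1, 1↦7, 2↦7}, K=[addR :: if0]>
step 13: <C=-2, E={q↦2}, S={0↦1, 1↦7, 2↦7}, K=[addL(7) :: if0]>
step 14: <C=(4 - q), E={q↦2}, S={0↦1, 1↦7, 2↦7}, K=∅>
step 15: <C=4, E={q↦2}, S={0↦1, 1↦7, 2↦7}, K=[subR]>
step 16: <C=q, E={q↦2}, S={0↦1, 1↦7, 2↦7}, K=[subL(4)]>
→ final value -3

Answer: -3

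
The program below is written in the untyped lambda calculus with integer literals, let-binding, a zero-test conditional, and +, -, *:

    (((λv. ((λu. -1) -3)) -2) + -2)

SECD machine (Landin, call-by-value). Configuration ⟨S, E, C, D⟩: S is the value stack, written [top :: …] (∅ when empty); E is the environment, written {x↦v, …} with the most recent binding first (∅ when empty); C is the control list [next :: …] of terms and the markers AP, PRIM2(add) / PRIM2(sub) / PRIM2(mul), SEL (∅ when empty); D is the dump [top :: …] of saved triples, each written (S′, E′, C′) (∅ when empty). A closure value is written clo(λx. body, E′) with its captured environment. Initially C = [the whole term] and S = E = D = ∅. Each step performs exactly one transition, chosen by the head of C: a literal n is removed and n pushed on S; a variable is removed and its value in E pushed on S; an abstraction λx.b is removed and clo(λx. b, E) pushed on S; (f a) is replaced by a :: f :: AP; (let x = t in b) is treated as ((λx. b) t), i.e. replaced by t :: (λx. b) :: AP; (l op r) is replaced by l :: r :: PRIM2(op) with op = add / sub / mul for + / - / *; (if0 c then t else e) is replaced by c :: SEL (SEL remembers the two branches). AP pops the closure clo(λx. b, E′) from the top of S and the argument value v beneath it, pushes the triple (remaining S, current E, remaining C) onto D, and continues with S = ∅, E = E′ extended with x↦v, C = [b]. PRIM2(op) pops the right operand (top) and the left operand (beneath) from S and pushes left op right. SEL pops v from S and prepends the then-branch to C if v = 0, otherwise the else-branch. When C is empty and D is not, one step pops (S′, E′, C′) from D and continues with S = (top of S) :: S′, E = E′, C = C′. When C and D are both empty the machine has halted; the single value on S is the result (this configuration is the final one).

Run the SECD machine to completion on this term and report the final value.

Answer: -3

Execution trace:
0. [S=∅ | E=∅ | C=[(((λv. ((λu. -1) -3)) -2) + -2)] | D=∅]
1. [S=∅ | E=∅ | C=[((λv. ((λu. -1) -3)) -2) :: -2 :: PRIM2(add)] | D=∅]
2. [S=∅ | E=∅ | C=[-2 :: (λv. ((λu. -1) -3)) :: AP :: -2 :: PRIM2(add)] | D=∅]
3. [S=[-2] | E=∅ | C=[(λv. ((λu. -1) -3)) :: AP :: -2 :: PRIM2(add)] | D=∅]
4. [S=[clo(λv. ((λu. -1) -3), ∅) :: -2] | E=∅ | C=[AP :: -2 :: PRIM2(add)] | D=∅]
5. [S=∅ | E={v↦-2} | C=[((λu. -1) -3)] | D=[(∅, ∅, [-2 :: PRIM2(add)])]]
6. [S=∅ | E={v↦-2} | C=[-3 :: (λu. -1) :: AP] | D=[(∅, ∅, [-2 :: PRIM2(add)])]]
7. [S=[-3] | E={v↦-2} | C=[(λu. -1) :: AP] | D=[(∅, ∅, [-2 :: PRIM2(add)])]]
8. [S=[clo(λu. -1, {v↦-2}) :: -3] | E={v↦-2} | C=[AP] | D=[(∅, ∅, [-2 :: PRIM2(add)])]]
9. [S=∅ | E={u↦-3, v↦-2} | C=[-1] | D=[(∅, {v↦-2}, ∅) :: (∅, ∅, [-2 :: PRIM2(add)])]]
10. [S=[-1] | E={u↦-3, v↦-2} | C=∅ | D=[(∅, {v↦-2}, ∅) :: (∅, ∅, [-2 :: PRIM2(add)])]]
11. [S=[-1] | E={v↦-2} | C=∅ | D=[(∅, ∅, [-2 :: PRIM2(add)])]]
12. [S=[-1] | E=∅ | C=[-2 :: PRIM2(add)] | D=∅]
13. [S=[-2 :: -1] | E=∅ | C=[PRIM2(add)] | D=∅]
14. [S=[-3] | E=∅ | C=∅ | D=∅]
→ final value -3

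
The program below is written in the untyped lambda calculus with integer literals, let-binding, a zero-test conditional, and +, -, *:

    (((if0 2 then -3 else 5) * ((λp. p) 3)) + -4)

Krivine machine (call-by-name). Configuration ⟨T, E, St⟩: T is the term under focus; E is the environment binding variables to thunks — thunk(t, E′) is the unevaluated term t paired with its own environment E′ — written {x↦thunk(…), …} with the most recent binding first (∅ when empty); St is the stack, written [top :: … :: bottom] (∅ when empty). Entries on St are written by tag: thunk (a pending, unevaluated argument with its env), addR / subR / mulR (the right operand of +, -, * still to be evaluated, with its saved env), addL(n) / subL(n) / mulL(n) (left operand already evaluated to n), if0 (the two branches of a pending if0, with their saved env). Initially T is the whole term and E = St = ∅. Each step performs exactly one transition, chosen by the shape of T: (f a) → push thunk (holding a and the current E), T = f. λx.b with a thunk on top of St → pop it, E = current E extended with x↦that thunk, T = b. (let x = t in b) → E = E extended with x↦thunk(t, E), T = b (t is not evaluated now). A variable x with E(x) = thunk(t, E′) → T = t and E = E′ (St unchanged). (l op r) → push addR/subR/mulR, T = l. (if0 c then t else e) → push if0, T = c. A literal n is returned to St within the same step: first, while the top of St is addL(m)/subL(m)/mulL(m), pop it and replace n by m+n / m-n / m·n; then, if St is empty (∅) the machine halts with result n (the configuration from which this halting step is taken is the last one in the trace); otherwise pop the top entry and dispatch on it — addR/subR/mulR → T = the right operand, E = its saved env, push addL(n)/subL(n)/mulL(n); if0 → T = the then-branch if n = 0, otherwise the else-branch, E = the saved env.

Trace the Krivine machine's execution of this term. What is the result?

t=0: [T=(((if0 2 then -3 else 5) * ((λp. p) 3)) + -4) | E=∅ | St=∅]
t=1: [T=((if0 2 then -3 else 5) * ((λp. p) 3)) | E=∅ | St=[addR]]
t=2: [T=(if0 2 then -3 else 5) | E=∅ | St=[mulR :: addR]]
t=3: [T=2 | E=∅ | St=[if0 :: mulR :: addR]]
t=4: [T=5 | E=∅ | St=[mulR :: addR]]
t=5: [T=((λp. p) 3) | E=∅ | St=[mulL(5) :: addR]]
t=6: [T=(λp. p) | E=∅ | St=[thunk :: mulL(5) :: addR]]
t=7: [T=p | E={p↦thunk(3, ∅)} | St=[mulL(5) :: addR]]
t=8: [T=3 | E=∅ | St=[mulL(5) :: addR]]
t=9: [T=-4 | E=∅ | St=[addL(15)]]
→ final value 11

Answer: 11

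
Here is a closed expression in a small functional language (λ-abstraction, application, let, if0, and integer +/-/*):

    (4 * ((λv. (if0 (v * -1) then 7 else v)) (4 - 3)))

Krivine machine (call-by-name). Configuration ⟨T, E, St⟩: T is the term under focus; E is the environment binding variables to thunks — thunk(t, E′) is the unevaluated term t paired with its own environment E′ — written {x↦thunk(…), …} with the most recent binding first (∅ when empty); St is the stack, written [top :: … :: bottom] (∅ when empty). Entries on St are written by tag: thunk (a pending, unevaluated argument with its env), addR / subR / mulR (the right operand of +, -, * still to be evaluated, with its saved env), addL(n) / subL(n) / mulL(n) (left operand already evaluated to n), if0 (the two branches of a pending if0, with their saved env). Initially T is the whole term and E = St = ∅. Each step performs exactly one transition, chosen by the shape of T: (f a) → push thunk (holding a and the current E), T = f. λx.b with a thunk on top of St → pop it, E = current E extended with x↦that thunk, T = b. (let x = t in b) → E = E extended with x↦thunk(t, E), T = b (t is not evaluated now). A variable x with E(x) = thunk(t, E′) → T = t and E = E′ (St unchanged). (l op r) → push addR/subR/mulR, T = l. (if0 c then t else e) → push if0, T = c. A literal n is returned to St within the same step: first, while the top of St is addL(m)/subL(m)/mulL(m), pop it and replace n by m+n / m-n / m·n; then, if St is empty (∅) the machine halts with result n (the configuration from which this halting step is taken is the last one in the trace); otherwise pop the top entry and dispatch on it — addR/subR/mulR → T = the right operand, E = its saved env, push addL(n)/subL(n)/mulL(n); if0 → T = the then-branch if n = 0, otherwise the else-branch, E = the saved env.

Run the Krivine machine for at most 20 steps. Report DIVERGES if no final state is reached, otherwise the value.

Answer: 4

Execution trace:
step 0: [T=(4 * ((λv. (if0 (v * -1) then 7 else v)) (4 - 3))) | E=∅ | St=∅]
step 1: [T=4 | E=∅ | St=[mulR]]
step 2: [T=((λv. (if0 (v * -1) then 7 else v)) (4 - 3)) | E=∅ | St=[mulL(4)]]
step 3: [T=(λv. (if0 (v * -1) then 7 else v)) | E=∅ | St=[thunk :: mulL(4)]]
step 4: [T=(if0 (v * -1) then 7 else v) | E={v↦thunk((4 - 3), ∅)} | St=[mulL(4)]]
step 5: [T=(v * -1) | E={v↦thunk((4 - 3), ∅)} | St=[if0 :: mulL(4)]]
step 6: [T=v | E={v↦thunk((4 - 3), ∅)} | St=[mulR :: if0 :: mulL(4)]]
step 7: [T=(4 - 3) | E=∅ | St=[mulR :: if0 :: mulL(4)]]
step 8: [T=4 | E=∅ | St=[subR :: mulR :: if0 :: mulL(4)]]
step 9: [T=3 | E=∅ | St=[subL(4) :: mulR :: if0 :: mulL(4)]]
step 10: [T=-1 | E={v↦thunk((4 - 3), ∅)} | St=[mulL(1) :: if0 :: mulL(4)]]
step 11: [T=v | E={v↦thunk((4 - 3), ∅)} | St=[mulL(4)]]
step 12: [T=(4 - 3) | E=∅ | St=[mulL(4)]]
step 13: [T=4 | E=∅ | St=[subR :: mulL(4)]]
step 14: [T=3 | E=∅ | St=[subL(4) :: mulL(4)]]
→ final value 4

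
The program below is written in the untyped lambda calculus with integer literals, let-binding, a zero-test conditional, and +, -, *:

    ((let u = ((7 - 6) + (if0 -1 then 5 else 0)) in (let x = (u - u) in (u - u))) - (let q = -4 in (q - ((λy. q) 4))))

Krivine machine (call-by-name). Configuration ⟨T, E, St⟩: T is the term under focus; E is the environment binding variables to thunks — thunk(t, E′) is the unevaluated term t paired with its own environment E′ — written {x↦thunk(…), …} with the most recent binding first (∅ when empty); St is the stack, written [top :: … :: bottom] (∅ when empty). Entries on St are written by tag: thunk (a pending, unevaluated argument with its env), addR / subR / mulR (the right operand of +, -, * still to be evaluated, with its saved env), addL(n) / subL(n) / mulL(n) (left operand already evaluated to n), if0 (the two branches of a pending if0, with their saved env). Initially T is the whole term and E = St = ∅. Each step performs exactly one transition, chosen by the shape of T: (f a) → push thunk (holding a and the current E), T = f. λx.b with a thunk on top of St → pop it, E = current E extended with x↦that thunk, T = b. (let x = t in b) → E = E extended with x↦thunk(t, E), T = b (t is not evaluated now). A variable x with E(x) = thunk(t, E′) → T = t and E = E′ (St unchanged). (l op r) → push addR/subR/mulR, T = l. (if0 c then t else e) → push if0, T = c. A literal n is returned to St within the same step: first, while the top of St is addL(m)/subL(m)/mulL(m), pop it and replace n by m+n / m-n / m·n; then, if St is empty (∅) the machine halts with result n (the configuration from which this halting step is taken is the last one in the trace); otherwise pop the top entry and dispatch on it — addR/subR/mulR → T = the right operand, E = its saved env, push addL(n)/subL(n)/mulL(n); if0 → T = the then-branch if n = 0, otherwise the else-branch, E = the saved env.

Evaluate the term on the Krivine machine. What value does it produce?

Answer: 0

Derivation:
0. [T=((let u = ((7 - 6) + (if0 -1 then 5 else 0)) in (let x = (u - u) in (u - u))) - (let q = -4 in (q - ((λy. q) 4)))) | E=∅ | St=∅]
1. [T=(let u = ((7 - 6) + (if0 -1 then 5 else 0)) in (let x = (u - u) in (u - u))) | E=∅ | St=[subR]]
2. [T=(let x = (u - u) in (u - u)) | E={u↦thunk(((7 - 6) + (if0 -1 then 5 else 0)), ∅)} | St=[subR]]
3. [T=(u - u) | E={x↦thunk((u - u), {u↦thunk(((7 - 6) + (if0 -1 then 5 else 0)), ∅)}), u↦thunk(((7 - 6) + (if0 -1 then 5 else 0)), ∅)} | St=[subR]]
4. [T=u | E={x↦thunk((u - u), {u↦thunk(((7 - 6) + (if0 -1 then 5 else 0)), ∅)}), u↦thunk(((7 - 6) + (if0 -1 then 5 else 0)), ∅)} | St=[subR :: subR]]
5. [T=((7 - 6) + (if0 -1 then 5 else 0)) | E=∅ | St=[subR :: subR]]
6. [T=(7 - 6) | E=∅ | St=[addR :: subR :: subR]]
7. [T=7 | E=∅ | St=[subR :: addR :: subR :: subR]]
8. [T=6 | E=∅ | St=[subL(7) :: addR :: subR :: subR]]
9. [T=(if0 -1 then 5 else 0) | E=∅ | St=[addL(1) :: subR :: subR]]
10. [T=-1 | E=∅ | St=[if0 :: addL(1) :: subR :: subR]]
11. [T=0 | E=∅ | St=[addL(1) :: subR :: subR]]
12. [T=u | E={x↦thunk((u - u), {u↦thunk(((7 - 6) + (if0 -1 then 5 else 0)), ∅)}), u↦thunk(((7 - 6) + (if0 -1 then 5 else 0)), ∅)} | St=[subL(1) :: subR]]
13. [T=((7 - 6) + (if0 -1 then 5 else 0)) | E=∅ | St=[subL(1) :: subR]]
14. [T=(7 - 6) | E=∅ | St=[addR :: subL(1) :: subR]]
15. [T=7 | E=∅ | St=[subR :: addR :: subL(1) :: subR]]
16. [T=6 | E=∅ | St=[subL(7) :: addR :: subL(1) :: subR]]
17. [T=(if0 -1 then 5 else 0) | E=∅ | St=[addL(1) :: subL(1) :: subR]]
18. [T=-1 | E=∅ | St=[if0 :: addL(1) :: subL(1) :: subR]]
19. [T=0 | E=∅ | St=[addL(1) :: subL(1) :: subR]]
20. [T=(let q = -4 in (q - ((λy. q) 4))) | E=∅ | St=[subL(0)]]
21. [T=(q - ((λy. q) 4)) | E={q↦thunk(-4, ∅)} | St=[subL(0)]]
22. [T=q | E={q↦thunk(-4, ∅)} | St=[subR :: subL(0)]]
23. [T=-4 | E=∅ | St=[subR :: subL(0)]]
24. [T=((λy. q) 4) | E={q↦thunk(-4, ∅)} | St=[subL(-4) :: subL(0)]]
25. [T=(λy. q) | E={q↦thunk(-4, ∅)} | St=[thunk :: subL(-4) :: subL(0)]]
26. [T=q | E={y↦thunk(4, {q↦thunk(-4, ∅)}), q↦thunk(-4, ∅)} | St=[subL(-4) :: subL(0)]]
27. [T=-4 | E=∅ | St=[subL(-4) :: subL(0)]]
→ final value 0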